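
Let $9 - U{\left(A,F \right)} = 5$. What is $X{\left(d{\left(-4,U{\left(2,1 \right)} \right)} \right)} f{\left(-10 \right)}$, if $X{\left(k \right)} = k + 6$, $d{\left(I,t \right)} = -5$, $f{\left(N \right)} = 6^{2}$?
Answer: $36$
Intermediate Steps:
$U{\left(A,F \right)} = 4$ ($U{\left(A,F \right)} = 9 - 5 = 4$)
$f{\left(N \right)} = 36$
$X{\left(k \right)} = 6 + k$
$X{\left(d{\left(-4,U{\left(2,1 \right)} \right)} \right)} f{\left(-10 \right)} = \left(6 - 5\right) 36 = 1 \cdot 36 = 36$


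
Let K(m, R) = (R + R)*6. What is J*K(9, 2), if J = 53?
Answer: 1272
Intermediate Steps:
K(m, R) = 12*R (K(m, R) = (2*R)*6 = 12*R)
J*K(9, 2) = 53*(12*2) = 53*24 = 1272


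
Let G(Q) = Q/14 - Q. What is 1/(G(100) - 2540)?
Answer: -7/18430 ≈ -0.00037982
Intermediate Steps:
G(Q) = -13*Q/14 (G(Q) = Q*(1/14) - Q = Q/14 - Q = -13*Q/14)
1/(G(100) - 2540) = 1/(-13/14*100 - 2540) = 1/(-650/7 - 2540) = 1/(-18430/7) = -7/18430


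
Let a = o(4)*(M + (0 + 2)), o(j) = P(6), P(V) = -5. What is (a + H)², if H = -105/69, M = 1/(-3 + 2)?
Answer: 22500/529 ≈ 42.533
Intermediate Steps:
M = -1 (M = 1/(-1) = -1)
o(j) = -5
H = -35/23 (H = -105*1/69 = -35/23 ≈ -1.5217)
a = -5 (a = -5*(-1 + (0 + 2)) = -5*(-1 + 2) = -5*1 = -5)
(a + H)² = (-5 - 35/23)² = (-150/23)² = 22500/529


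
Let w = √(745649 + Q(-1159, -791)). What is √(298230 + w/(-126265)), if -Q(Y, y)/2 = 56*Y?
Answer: √(4754636222601750 - 378795*√97273)/126265 ≈ 546.10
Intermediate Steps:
Q(Y, y) = -112*Y
w = 3*√97273 (w = √(745649 - 112*(-1159)) = √(745649 + 129808) = √875457 = 3*√97273 ≈ 935.66)
√(298230 + w/(-126265)) = √(298230 + (3*√97273)/(-126265)) = √(298230 + (3*√97273)*(-1/126265)) = √(298230 - 3*√97273/126265)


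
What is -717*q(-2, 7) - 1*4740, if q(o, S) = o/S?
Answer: -31746/7 ≈ -4535.1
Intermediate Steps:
-717*q(-2, 7) - 1*4740 = -(-1434)/7 - 1*4740 = -(-1434)/7 - 4740 = -717*(-2/7) - 4740 = 1434/7 - 4740 = -31746/7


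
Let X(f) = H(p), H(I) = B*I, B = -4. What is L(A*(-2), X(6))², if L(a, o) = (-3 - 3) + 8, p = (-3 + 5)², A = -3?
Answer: 4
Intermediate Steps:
p = 4 (p = 2² = 4)
H(I) = -4*I
X(f) = -16 (X(f) = -4*4 = -16)
L(a, o) = 2 (L(a, o) = -6 + 8 = 2)
L(A*(-2), X(6))² = 2² = 4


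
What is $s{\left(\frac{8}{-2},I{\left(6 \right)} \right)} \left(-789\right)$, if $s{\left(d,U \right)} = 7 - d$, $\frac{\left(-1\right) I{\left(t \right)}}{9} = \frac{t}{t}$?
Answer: $-8679$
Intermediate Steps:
$I{\left(t \right)} = -9$ ($I{\left(t \right)} = - 9 \frac{t}{t} = \left(-9\right) 1 = -9$)
$s{\left(\frac{8}{-2},I{\left(6 \right)} \right)} \left(-789\right) = \left(7 - \frac{8}{-2}\right) \left(-789\right) = \left(7 - 8 \left(- \frac{1}{2}\right)\right) \left(-789\right) = \left(7 - -4\right) \left(-789\right) = \left(7 + 4\right) \left(-789\right) = 11 \left(-789\right) = -8679$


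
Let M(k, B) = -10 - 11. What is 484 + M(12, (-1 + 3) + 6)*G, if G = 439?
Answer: -8735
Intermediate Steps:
M(k, B) = -21
484 + M(12, (-1 + 3) + 6)*G = 484 - 21*439 = 484 - 9219 = -8735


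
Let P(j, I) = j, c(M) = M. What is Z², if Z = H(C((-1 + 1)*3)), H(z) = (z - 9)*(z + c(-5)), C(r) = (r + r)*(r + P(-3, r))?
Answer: 2025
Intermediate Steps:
C(r) = 2*r*(-3 + r) (C(r) = (r + r)*(r - 3) = (2*r)*(-3 + r) = 2*r*(-3 + r))
H(z) = (-9 + z)*(-5 + z) (H(z) = (z - 9)*(z - 5) = (-9 + z)*(-5 + z))
Z = 45 (Z = 45 + (2*((-1 + 1)*3)*(-3 + (-1 + 1)*3))² - 28*(-1 + 1)*3*(-3 + (-1 + 1)*3) = 45 + (2*(0*3)*(-3 + 0*3))² - 28*0*3*(-3 + 0*3) = 45 + (2*0*(-3 + 0))² - 28*0*(-3 + 0) = 45 + (2*0*(-3))² - 28*0*(-3) = 45 + 0² - 14*0 = 45 + 0 + 0 = 45)
Z² = 45² = 2025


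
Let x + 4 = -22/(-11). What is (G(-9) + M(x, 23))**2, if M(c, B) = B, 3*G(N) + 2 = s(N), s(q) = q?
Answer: 3364/9 ≈ 373.78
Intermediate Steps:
x = -2 (x = -4 - 22/(-11) = -4 - 22*(-1/11) = -4 + 2 = -2)
G(N) = -2/3 + N/3
(G(-9) + M(x, 23))**2 = ((-2/3 + (1/3)*(-9)) + 23)**2 = ((-2/3 - 3) + 23)**2 = (-11/3 + 23)**2 = (58/3)**2 = 3364/9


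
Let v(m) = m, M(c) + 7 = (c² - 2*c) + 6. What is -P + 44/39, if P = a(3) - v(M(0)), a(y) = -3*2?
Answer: 239/39 ≈ 6.1282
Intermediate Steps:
a(y) = -6
M(c) = -1 + c² - 2*c (M(c) = -7 + ((c² - 2*c) + 6) = -7 + (6 + c² - 2*c) = -1 + c² - 2*c)
P = -5 (P = -6 - (-1 + 0² - 2*0) = -6 - (-1 + 0 + 0) = -6 - 1*(-1) = -6 + 1 = -5)
-P + 44/39 = -1*(-5) + 44/39 = 5 + 44*(1/39) = 5 + 44/39 = 239/39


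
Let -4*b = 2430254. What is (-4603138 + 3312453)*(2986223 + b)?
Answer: -6140200273515/2 ≈ -3.0701e+12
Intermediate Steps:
b = -1215127/2 (b = -1/4*2430254 = -1215127/2 ≈ -6.0756e+5)
(-4603138 + 3312453)*(2986223 + b) = (-4603138 + 3312453)*(2986223 - 1215127/2) = -1290685*4757319/2 = -6140200273515/2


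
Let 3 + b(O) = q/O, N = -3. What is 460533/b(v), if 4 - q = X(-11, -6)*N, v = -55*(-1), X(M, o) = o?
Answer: -25329315/179 ≈ -1.4150e+5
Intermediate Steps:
v = 55
q = -14 (q = 4 - (-6)*(-3) = 4 - 1*18 = 4 - 18 = -14)
b(O) = -3 - 14/O
460533/b(v) = 460533/(-3 - 14/55) = 460533/(-179/55) = 460533*(-55/179) = -25329315/179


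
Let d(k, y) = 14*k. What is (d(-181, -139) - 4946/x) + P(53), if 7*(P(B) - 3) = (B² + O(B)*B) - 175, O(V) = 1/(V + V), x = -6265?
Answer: -26987783/12530 ≈ -2153.9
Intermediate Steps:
O(V) = 1/(2*V)
P(B) = -307/14 + B²/7 (P(B) = 3 + ((B² + (1/(2*B))*B) - 175)/7 = 3 + ((B² + ½) - 175)/7 = 3 + ((½ + B²) - 175)/7 = 3 + (-349/2 + B²)/7 = 3 + (-349/14 + B²/7) = -307/14 + B²/7)
(d(-181, -139) - 4946/x) + P(53) = (14*(-181) - 4946/(-6265)) + (-307/14 + (⅐)*53²) = (-2534 - 4946*(-1/6265)) + (-307/14 + (⅐)*2809) = (-2534 + 4946/6265) + (-307/14 + 2809/7) = -15870564/6265 + 5311/14 = -26987783/12530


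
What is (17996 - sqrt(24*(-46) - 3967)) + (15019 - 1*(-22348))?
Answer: 55363 - I*sqrt(5071) ≈ 55363.0 - 71.211*I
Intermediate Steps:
(17996 - sqrt(24*(-46) - 3967)) + (15019 - 1*(-22348)) = (17996 - sqrt(-1104 - 3967)) + (15019 + 22348) = (17996 - sqrt(-5071)) + 37367 = (17996 - I*sqrt(5071)) + 37367 = 55363 - I*sqrt(5071)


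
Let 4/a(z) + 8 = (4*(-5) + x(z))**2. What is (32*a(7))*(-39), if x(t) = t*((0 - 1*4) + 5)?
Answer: -4992/161 ≈ -31.006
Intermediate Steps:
x(t) = t (x(t) = t*((0 - 4) + 5) = t*(-4 + 5) = t*1 = t)
a(z) = 4/(-8 + (-20 + z)**2) (a(z) = 4/(-8 + (4*(-5) + z)**2) = 4/(-8 + (-20 + z)**2))
(32*a(7))*(-39) = (32*(4/(-8 + (-20 + 7)**2)))*(-39) = (32*(4/(-8 + (-13)**2)))*(-39) = (32*(4/(-8 + 169)))*(-39) = (32*(4/161))*(-39) = (128/161)*(-39) = -4992/161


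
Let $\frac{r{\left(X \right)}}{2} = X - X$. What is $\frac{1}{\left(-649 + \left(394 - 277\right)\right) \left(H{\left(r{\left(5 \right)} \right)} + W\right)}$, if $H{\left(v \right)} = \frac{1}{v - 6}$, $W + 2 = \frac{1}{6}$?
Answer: $\frac{1}{1064} \approx 0.00093985$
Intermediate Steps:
$r{\left(X \right)} = 0$ ($r{\left(X \right)} = 2 \left(X - X\right) = 2 \cdot 0 = 0$)
$W = - \frac{11}{6}$ ($W = -2 + \frac{1}{6} = - \frac{11}{6} \approx -1.8333$)
$H{\left(v \right)} = \frac{1}{-6 + v}$
$\frac{1}{\left(-649 + \left(394 - 277\right)\right) \left(H{\left(r{\left(5 \right)} \right)} + W\right)} = \frac{1}{\left(-649 + \left(394 - 277\right)\right) \left(\frac{1}{-6 + 0} - \frac{11}{6}\right)} = \frac{1}{\left(-649 + \left(394 - 277\right)\right) \left(\frac{1}{-6} - \frac{11}{6}\right)} = \frac{1}{\left(-649 + 117\right) \left(- \frac{1}{6} - \frac{11}{6}\right)} = \frac{1}{\left(-532\right) \left(-2\right)} = \left(- \frac{1}{532}\right) \left(- \frac{1}{2}\right) = \frac{1}{1064}$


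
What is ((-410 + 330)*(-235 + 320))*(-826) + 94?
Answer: 5616894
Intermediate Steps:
((-410 + 330)*(-235 + 320))*(-826) + 94 = -80*85*(-826) + 94 = -6800*(-826) + 94 = 5616800 + 94 = 5616894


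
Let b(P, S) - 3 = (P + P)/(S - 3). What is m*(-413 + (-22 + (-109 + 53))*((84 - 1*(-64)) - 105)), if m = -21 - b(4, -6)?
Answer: 783536/9 ≈ 87060.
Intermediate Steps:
b(P, S) = 3 + 2*P/(-3 + S) (b(P, S) = 3 + (P + P)/(S - 3) = 3 + (2*P)/(-3 + S) = 3 + 2*P/(-3 + S))
m = -208/9 (m = -21 - (-9 + 2*4 + 3*(-6))/(-3 - 6) = -21 - (-9 + 8 - 18)/(-9) = -21 - (-1)*(-19)/9 = -21 - 1*19/9 = -21 - 19/9 = -208/9 ≈ -23.111)
m*(-413 + (-22 + (-109 + 53))*((84 - 1*(-64)) - 105)) = -208*(-413 + (-22 + (-109 + 53))*((84 - 1*(-64)) - 105))/9 = -208*(-413 + (-22 - 56)*((84 + 64) - 105))/9 = -208*(-413 - 78*(148 - 105))/9 = -208*(-413 - 78*43)/9 = -208*(-413 - 3354)/9 = -208/9*(-3767) = 783536/9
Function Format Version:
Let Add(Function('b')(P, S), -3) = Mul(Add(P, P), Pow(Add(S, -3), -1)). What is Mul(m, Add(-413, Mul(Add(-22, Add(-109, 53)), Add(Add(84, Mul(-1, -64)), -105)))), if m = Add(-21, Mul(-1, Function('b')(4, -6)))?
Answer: Rational(783536, 9) ≈ 87060.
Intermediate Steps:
Function('b')(P, S) = Add(3, Mul(2, P, Pow(Add(-3, S), -1))) (Function('b')(P, S) = Add(3, Mul(Add(P, P), Pow(Add(S, -3), -1))) = Add(3, Mul(Mul(2, P), Pow(Add(-3, S), -1))) = Add(3, Mul(2, P, Pow(Add(-3, S), -1))))
m = Rational(-208, 9) (m = Add(-21, Mul(-1, Mul(Pow(Add(-3, -6), -1), Add(-9, Mul(2, 4), Mul(3, -6))))) = Add(-21, Mul(-1, Mul(Pow(-9, -1), Add(-9, 8, -18)))) = Add(-21, Mul(-1, Mul(Rational(-1, 9), -19))) = Add(-21, Mul(-1, Rational(19, 9))) = Add(-21, Rational(-19, 9)) = Rational(-208, 9) ≈ -23.111)
Mul(m, Add(-413, Mul(Add(-22, Add(-109, 53)), Add(Add(84, Mul(-1, -64)), -105)))) = Mul(Rational(-208, 9), Add(-413, Mul(Add(-22, Add(-109, 53)), Add(Add(84, Mul(-1, -64)), -105)))) = Mul(Rational(-208, 9), Add(-413, Mul(Add(-22, -56), Add(Add(84, 64), -105)))) = Mul(Rational(-208, 9), Add(-413, Mul(-78, Add(148, -105)))) = Mul(Rational(-208, 9), Add(-413, Mul(-78, 43))) = Mul(Rational(-208, 9), Add(-413, -3354)) = Mul(Rational(-208, 9), -3767) = Rational(783536, 9)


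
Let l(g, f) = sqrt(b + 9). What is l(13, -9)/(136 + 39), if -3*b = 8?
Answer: sqrt(57)/525 ≈ 0.014381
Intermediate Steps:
b = -8/3 (b = -1/3*8 = -8/3 ≈ -2.6667)
l(g, f) = sqrt(57)/3 (l(g, f) = sqrt(-8/3 + 9) = sqrt(19/3) = sqrt(57)/3)
l(13, -9)/(136 + 39) = (sqrt(57)/3)/(136 + 39) = (sqrt(57)/3)/175 = sqrt(57)/525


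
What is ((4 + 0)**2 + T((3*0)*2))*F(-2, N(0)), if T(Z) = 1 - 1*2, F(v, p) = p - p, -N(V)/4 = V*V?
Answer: 0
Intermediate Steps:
N(V) = -4*V**2 (N(V) = -4*V*V = -4*V**2)
F(v, p) = 0
T(Z) = -1 (T(Z) = 1 - 2 = -1)
((4 + 0)**2 + T((3*0)*2))*F(-2, N(0)) = ((4 + 0)**2 - 1)*0 = (4**2 - 1)*0 = (16 - 1)*0 = 15*0 = 0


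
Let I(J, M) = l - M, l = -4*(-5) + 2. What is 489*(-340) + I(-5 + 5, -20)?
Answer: -166218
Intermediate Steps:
l = 22 (l = 20 + 2 = 22)
I(J, M) = 22 - M
489*(-340) + I(-5 + 5, -20) = 489*(-340) + (22 - 1*(-20)) = -166260 + (22 + 20) = -166260 + 42 = -166218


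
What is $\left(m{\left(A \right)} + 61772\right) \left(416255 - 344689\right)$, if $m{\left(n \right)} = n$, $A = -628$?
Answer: $4375831504$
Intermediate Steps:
$\left(m{\left(A \right)} + 61772\right) \left(416255 - 344689\right) = \left(-628 + 61772\right) \left(416255 - 344689\right) = 61144 \cdot 71566 = 4375831504$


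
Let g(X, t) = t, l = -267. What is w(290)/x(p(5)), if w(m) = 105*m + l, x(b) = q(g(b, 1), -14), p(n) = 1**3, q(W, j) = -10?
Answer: -30183/10 ≈ -3018.3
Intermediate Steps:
p(n) = 1
x(b) = -10
w(m) = -267 + 105*m (w(m) = 105*m - 267 = -267 + 105*m)
w(290)/x(p(5)) = (-267 + 105*290)/(-10) = (-267 + 30450)*(-1/10) = 30183*(-1/10) = -30183/10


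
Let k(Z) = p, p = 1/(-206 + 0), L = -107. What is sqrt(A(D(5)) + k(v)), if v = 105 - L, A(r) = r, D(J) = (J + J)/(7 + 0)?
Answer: sqrt(2960426)/1442 ≈ 1.1932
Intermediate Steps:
D(J) = 2*J/7 (D(J) = (2*J)/7 = (2*J)*(1/7) = 2*J/7)
v = 212 (v = 105 - 1*(-107) = 105 + 107 = 212)
p = -1/206 (p = 1/(-206) = -1/206 ≈ -0.0048544)
k(Z) = -1/206
sqrt(A(D(5)) + k(v)) = sqrt((2/7)*5 - 1/206) = sqrt(10/7 - 1/206) = sqrt(2053/1442) = sqrt(2960426)/1442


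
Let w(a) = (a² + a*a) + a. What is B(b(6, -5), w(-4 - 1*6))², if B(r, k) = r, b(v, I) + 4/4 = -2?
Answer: 9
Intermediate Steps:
b(v, I) = -3 (b(v, I) = -1 - 2 = -3)
w(a) = a + 2*a² (w(a) = (a² + a²) + a = 2*a² + a = a + 2*a²)
B(b(6, -5), w(-4 - 1*6))² = (-3)² = 9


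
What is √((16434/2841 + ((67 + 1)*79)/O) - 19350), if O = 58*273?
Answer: I*√1087338462816269118/7497399 ≈ 139.08*I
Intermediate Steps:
O = 15834
√((16434/2841 + ((67 + 1)*79)/O) - 19350) = √((16434/2841 + ((67 + 1)*79)/15834) - 19350) = √((16434*(1/2841) + (68*79)*(1/15834)) - 19350) = √((5478/947 + 5372*(1/15834)) - 19350) = √((5478/947 + 2686/7917) - 19350) = √(45912968/7497399 - 19350) = √(-145028757682/7497399) = I*√1087338462816269118/7497399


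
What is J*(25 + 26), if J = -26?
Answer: -1326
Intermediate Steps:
J*(25 + 26) = -26*(25 + 26) = -26*51 = -1326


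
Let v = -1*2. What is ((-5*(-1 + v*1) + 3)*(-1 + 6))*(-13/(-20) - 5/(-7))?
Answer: 1719/14 ≈ 122.79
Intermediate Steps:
v = -2
((-5*(-1 + v*1) + 3)*(-1 + 6))*(-13/(-20) - 5/(-7)) = ((-5*(-1 - 2*1) + 3)*(-1 + 6))*(-13/(-20) - 5/(-7)) = ((-5*(-1 - 2) + 3)*5)*(-13*(-1/20) - 5*(-⅐)) = ((-5*(-3) + 3)*5)*(13/20 + 5/7) = ((15 + 3)*5)*(191/140) = (18*5)*(191/140) = 90*(191/140) = 1719/14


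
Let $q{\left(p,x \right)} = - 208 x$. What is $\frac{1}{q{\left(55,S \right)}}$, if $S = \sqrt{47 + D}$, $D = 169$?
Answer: $- \frac{\sqrt{6}}{7488} \approx -0.00032712$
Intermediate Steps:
$S = 6 \sqrt{6}$ ($S = \sqrt{47 + 169} = \sqrt{216} = 6 \sqrt{6} \approx 14.697$)
$\frac{1}{q{\left(55,S \right)}} = \frac{1}{\left(-208\right) 6 \sqrt{6}} = \frac{1}{\left(-1248\right) \sqrt{6}} = - \frac{\sqrt{6}}{7488}$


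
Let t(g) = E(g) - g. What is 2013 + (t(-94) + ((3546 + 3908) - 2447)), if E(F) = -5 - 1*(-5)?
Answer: 7114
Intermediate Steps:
E(F) = 0 (E(F) = -5 + 5 = 0)
t(g) = -g (t(g) = 0 - g = -g)
2013 + (t(-94) + ((3546 + 3908) - 2447)) = 2013 + (-1*(-94) + ((3546 + 3908) - 2447)) = 2013 + (94 + (7454 - 2447)) = 2013 + (94 + 5007) = 2013 + 5101 = 7114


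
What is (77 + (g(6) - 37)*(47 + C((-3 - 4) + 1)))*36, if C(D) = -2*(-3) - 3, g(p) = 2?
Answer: -60228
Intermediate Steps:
C(D) = 3 (C(D) = 6 - 3 = 3)
(77 + (g(6) - 37)*(47 + C((-3 - 4) + 1)))*36 = (77 + (2 - 37)*(47 + 3))*36 = (77 - 35*50)*36 = (77 - 1750)*36 = -1673*36 = -60228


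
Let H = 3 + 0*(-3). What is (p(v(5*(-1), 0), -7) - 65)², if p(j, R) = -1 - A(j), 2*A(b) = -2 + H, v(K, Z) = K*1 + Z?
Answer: 17689/4 ≈ 4422.3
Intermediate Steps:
H = 3 (H = 3 + 0 = 3)
v(K, Z) = K + Z
A(b) = ½ (A(b) = (-2 + 3)/2 = (½)*1 = ½)
p(j, R) = -3/2 (p(j, R) = -1 - 1*½ = -1 - ½ = -3/2)
(p(v(5*(-1), 0), -7) - 65)² = (-3/2 - 65)² = (-133/2)² = 17689/4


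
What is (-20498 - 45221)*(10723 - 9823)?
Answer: -59147100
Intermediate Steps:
(-20498 - 45221)*(10723 - 9823) = -65719*900 = -59147100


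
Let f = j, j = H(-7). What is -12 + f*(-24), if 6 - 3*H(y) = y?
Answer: -116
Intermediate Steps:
H(y) = 2 - y/3
j = 13/3 (j = 2 - ⅓*(-7) = 2 + 7/3 = 13/3 ≈ 4.3333)
f = 13/3 ≈ 4.3333
-12 + f*(-24) = -12 + (13/3)*(-24) = -12 - 104 = -116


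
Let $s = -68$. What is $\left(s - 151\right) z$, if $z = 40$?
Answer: $-8760$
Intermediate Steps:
$\left(s - 151\right) z = \left(-68 - 151\right) 40 = \left(-219\right) 40 = -8760$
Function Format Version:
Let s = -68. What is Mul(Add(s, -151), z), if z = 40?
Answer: -8760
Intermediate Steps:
Mul(Add(s, -151), z) = Mul(Add(-68, -151), 40) = Mul(-219, 40) = -8760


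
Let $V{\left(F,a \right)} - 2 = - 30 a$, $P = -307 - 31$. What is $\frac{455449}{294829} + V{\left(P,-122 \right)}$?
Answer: $\frac{1080119247}{294829} \approx 3663.5$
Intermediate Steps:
$P = -338$
$V{\left(F,a \right)} = 2 - 30 a$
$\frac{455449}{294829} + V{\left(P,-122 \right)} = \frac{455449}{294829} + \left(2 - -3660\right) = 455449 \cdot \frac{1}{294829} + \left(2 + 3660\right) = \frac{455449}{294829} + 3662 = \frac{1080119247}{294829}$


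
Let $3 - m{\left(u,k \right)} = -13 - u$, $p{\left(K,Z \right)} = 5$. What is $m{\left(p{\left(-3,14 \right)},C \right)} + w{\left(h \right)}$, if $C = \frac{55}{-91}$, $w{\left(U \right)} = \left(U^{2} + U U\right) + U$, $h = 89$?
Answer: $15952$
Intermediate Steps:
$w{\left(U \right)} = U + 2 U^{2}$ ($w{\left(U \right)} = \left(U^{2} + U^{2}\right) + U = 2 U^{2} + U = U + 2 U^{2}$)
$C = - \frac{55}{91}$ ($C = 55 \left(- \frac{1}{91}\right) = - \frac{55}{91} \approx -0.6044$)
$m{\left(u,k \right)} = 16 + u$ ($m{\left(u,k \right)} = 3 - \left(-13 - u\right) = 3 + \left(13 + u\right) = 16 + u$)
$m{\left(p{\left(-3,14 \right)},C \right)} + w{\left(h \right)} = \left(16 + 5\right) + 89 \left(1 + 2 \cdot 89\right) = 21 + 89 \left(1 + 178\right) = 21 + 89 \cdot 179 = 21 + 15931 = 15952$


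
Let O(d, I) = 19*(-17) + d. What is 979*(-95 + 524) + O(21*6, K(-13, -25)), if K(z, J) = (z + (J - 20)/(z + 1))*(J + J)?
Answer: 419794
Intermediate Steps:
K(z, J) = 2*J*(z + (-20 + J)/(1 + z)) (K(z, J) = (z + (-20 + J)/(1 + z))*(2*J) = 2*J*(z + (-20 + J)/(1 + z)))
O(d, I) = -323 + d
979*(-95 + 524) + O(21*6, K(-13, -25)) = 979*(-95 + 524) + (-323 + 21*6) = 979*429 + (-323 + 126) = 419991 - 197 = 419794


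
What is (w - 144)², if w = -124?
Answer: 71824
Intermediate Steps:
(w - 144)² = (-124 - 144)² = (-268)² = 71824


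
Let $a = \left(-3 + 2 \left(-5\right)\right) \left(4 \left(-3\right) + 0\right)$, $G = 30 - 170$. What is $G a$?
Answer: $-21840$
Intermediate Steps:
$G = -140$ ($G = 30 - 170 = -140$)
$a = 156$ ($a = \left(-3 - 10\right) \left(-12 + 0\right) = \left(-13\right) \left(-12\right) = 156$)
$G a = \left(-140\right) 156 = -21840$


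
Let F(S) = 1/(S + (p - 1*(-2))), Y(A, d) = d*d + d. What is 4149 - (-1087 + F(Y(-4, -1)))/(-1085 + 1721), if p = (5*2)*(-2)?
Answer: 47517319/11448 ≈ 4150.7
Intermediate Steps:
p = -20 (p = 10*(-2) = -20)
Y(A, d) = d + d**2 (Y(A, d) = d**2 + d = d + d**2)
F(S) = 1/(-18 + S) (F(S) = 1/(S + (-20 - 1*(-2))) = 1/(S + (-20 + 2)) = 1/(S - 18) = 1/(-18 + S))
4149 - (-1087 + F(Y(-4, -1)))/(-1085 + 1721) = 4149 - (-1087 + 1/(-18 - (1 - 1)))/(-1085 + 1721) = 4149 - (-1087 + 1/(-18 - 1*0))/636 = 4149 - (-1087 + 1/(-18 + 0))/636 = 4149 - (-1087 + 1/(-18))/636 = 4149 - (-1087 - 1/18)/636 = 4149 - (-19567)/(18*636) = 4149 - 1*(-19567/11448) = 4149 + 19567/11448 = 47517319/11448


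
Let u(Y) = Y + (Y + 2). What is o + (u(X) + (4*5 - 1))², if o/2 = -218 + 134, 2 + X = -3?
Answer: -47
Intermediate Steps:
X = -5 (X = -2 - 3 = -5)
o = -168 (o = 2*(-218 + 134) = 2*(-84) = -168)
u(Y) = 2 + 2*Y (u(Y) = Y + (2 + Y) = 2 + 2*Y)
o + (u(X) + (4*5 - 1))² = -168 + ((2 + 2*(-5)) + (4*5 - 1))² = -168 + ((2 - 10) + (20 - 1))² = -168 + (-8 + 19)² = -168 + 11² = -168 + 121 = -47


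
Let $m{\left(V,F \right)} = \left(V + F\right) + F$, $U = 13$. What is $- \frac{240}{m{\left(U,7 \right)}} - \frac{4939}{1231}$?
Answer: $- \frac{142931}{11079} \approx -12.901$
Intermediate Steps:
$m{\left(V,F \right)} = V + 2 F$ ($m{\left(V,F \right)} = \left(F + V\right) + F = V + 2 F$)
$- \frac{240}{m{\left(U,7 \right)}} - \frac{4939}{1231} = - \frac{240}{13 + 2 \cdot 7} - \frac{4939}{1231} = - \frac{240}{13 + 14} - \frac{4939}{1231} = - \frac{240}{27} - \frac{4939}{1231} = \left(-240\right) \frac{1}{27} - \frac{4939}{1231} = - \frac{80}{9} - \frac{4939}{1231} = - \frac{142931}{11079}$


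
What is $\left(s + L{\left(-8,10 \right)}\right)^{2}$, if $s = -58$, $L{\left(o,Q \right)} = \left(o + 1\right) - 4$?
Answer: $4761$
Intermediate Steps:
$L{\left(o,Q \right)} = -3 + o$ ($L{\left(o,Q \right)} = \left(1 + o\right) - 4 = -3 + o$)
$\left(s + L{\left(-8,10 \right)}\right)^{2} = \left(-58 - 11\right)^{2} = \left(-69\right)^{2} = 4761$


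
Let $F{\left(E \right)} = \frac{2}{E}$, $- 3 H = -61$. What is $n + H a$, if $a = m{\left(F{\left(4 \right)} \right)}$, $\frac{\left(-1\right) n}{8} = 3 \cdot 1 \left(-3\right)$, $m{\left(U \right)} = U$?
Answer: $\frac{493}{6} \approx 82.167$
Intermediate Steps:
$H = \frac{61}{3}$ ($H = \left(- \frac{1}{3}\right) \left(-61\right) = \frac{61}{3} \approx 20.333$)
$n = 72$ ($n = - 8 \cdot 3 \cdot 1 \left(-3\right) = - 8 \cdot 3 \left(-3\right) = \left(-8\right) \left(-9\right) = 72$)
$a = \frac{1}{2}$ ($a = \frac{2}{4} = 2 \cdot \frac{1}{4} = \frac{1}{2} \approx 0.5$)
$n + H a = 72 + \frac{61}{3} \cdot \frac{1}{2} = 72 + \frac{61}{6} = \frac{493}{6}$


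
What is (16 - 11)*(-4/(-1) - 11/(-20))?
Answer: 91/4 ≈ 22.750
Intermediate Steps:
(16 - 11)*(-4/(-1) - 11/(-20)) = 5*(-4*(-1) - 11*(-1/20)) = 5*(4 + 11/20) = 5*(91/20) = 91/4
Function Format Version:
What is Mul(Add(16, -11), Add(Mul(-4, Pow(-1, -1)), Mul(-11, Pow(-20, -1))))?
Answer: Rational(91, 4) ≈ 22.750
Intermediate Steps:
Mul(Add(16, -11), Add(Mul(-4, Pow(-1, -1)), Mul(-11, Pow(-20, -1)))) = Mul(5, Add(Mul(-4, -1), Mul(-11, Rational(-1, 20)))) = Mul(5, Add(4, Rational(11, 20))) = Mul(5, Rational(91, 20)) = Rational(91, 4)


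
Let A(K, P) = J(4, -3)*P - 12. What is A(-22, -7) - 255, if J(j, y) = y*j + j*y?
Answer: -99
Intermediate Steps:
J(j, y) = 2*j*y (J(j, y) = j*y + j*y = 2*j*y)
A(K, P) = -12 - 24*P (A(K, P) = (2*4*(-3))*P - 12 = -24*P - 12 = -12 - 24*P)
A(-22, -7) - 255 = (-12 - 24*(-7)) - 255 = (-12 + 168) - 255 = 156 - 255 = -99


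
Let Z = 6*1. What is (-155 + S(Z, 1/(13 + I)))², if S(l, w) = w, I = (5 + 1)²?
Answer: 57668836/2401 ≈ 24019.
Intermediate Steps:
Z = 6
I = 36 (I = 6² = 36)
(-155 + S(Z, 1/(13 + I)))² = (-155 + 1/(13 + 36))² = (-155 + 1/49)² = (-7594/49)² = 57668836/2401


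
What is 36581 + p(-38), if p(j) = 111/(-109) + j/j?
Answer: 3987327/109 ≈ 36581.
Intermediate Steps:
p(j) = -2/109 (p(j) = 111*(-1/109) + 1 = -111/109 + 1 = -2/109)
36581 + p(-38) = 36581 - 2/109 = 3987327/109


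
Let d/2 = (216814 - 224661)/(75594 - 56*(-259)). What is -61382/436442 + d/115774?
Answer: -179250518121/1274504215022 ≈ -0.14064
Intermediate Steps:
d = -413/2371 (d = 2*((216814 - 224661)/(75594 - 56*(-259))) = 2*(-7847/(75594 + 14504)) = 2*(-7847/90098) = 2*(-7847*1/90098) = 2*(-413/4742) = -413/2371 ≈ -0.17419)
-61382/436442 + d/115774 = -61382/436442 - 413/2371/115774 = -61382*1/436442 - 413/2371*1/115774 = -653/4643 - 413/274500154 = -179250518121/1274504215022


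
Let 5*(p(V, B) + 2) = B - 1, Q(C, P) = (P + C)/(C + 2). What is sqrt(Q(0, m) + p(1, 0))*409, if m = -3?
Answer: 409*I*sqrt(370)/10 ≈ 786.73*I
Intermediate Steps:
Q(C, P) = (C + P)/(2 + C)
p(V, B) = -11/5 + B/5 (p(V, B) = -2 + (B - 1)/5 = -2 + (-1 + B)/5 = -2 + (-1/5 + B/5) = -11/5 + B/5)
sqrt(Q(0, m) + p(1, 0))*409 = sqrt((0 - 3)/(2 + 0) + (-11/5 + (1/5)*0))*409 = sqrt(-3/2 + (-11/5 + 0))*409 = sqrt((1/2)*(-3) - 11/5)*409 = sqrt(-3/2 - 11/5)*409 = sqrt(-37/10)*409 = (I*sqrt(370)/10)*409 = 409*I*sqrt(370)/10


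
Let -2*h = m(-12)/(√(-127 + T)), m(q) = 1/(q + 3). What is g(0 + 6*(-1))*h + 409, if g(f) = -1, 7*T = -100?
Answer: 409 + I*√6923/17802 ≈ 409.0 + 0.0046739*I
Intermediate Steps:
m(q) = 1/(3 + q)
T = -100/7 (T = (⅐)*(-100) = -100/7 ≈ -14.286)
h = -I*√6923/17802 (h = -1/(2*(3 - 12)*(√(-127 - 100/7))) = -1/(2*(-9)*(√(-989/7))) = -(-1)/(18*(I*√6923/7)) = -(-1)*(-I*√6923/989)/18 = -I*√6923/17802 ≈ -0.0046739*I)
g(0 + 6*(-1))*h + 409 = -(-1)*I*√6923/17802 + 409 = I*√6923/17802 + 409 = 409 + I*√6923/17802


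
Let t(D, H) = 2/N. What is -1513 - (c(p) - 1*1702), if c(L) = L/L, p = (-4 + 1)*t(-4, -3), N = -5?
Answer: 188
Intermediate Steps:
t(D, H) = -2/5 (t(D, H) = 2/(-5) = 2*(-1/5) = -2/5)
p = 6/5 (p = (-4 + 1)*(-2/5) = -3*(-2/5) = 6/5 ≈ 1.2000)
c(L) = 1
-1513 - (c(p) - 1*1702) = -1513 - (1 - 1*1702) = -1513 - (1 - 1702) = -1513 - 1*(-1701) = -1513 + 1701 = 188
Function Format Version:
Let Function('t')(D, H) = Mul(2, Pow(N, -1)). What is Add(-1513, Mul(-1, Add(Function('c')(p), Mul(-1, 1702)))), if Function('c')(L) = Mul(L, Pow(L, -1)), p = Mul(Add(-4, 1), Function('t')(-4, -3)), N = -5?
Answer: 188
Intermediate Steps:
Function('t')(D, H) = Rational(-2, 5) (Function('t')(D, H) = Mul(2, Pow(-5, -1)) = Mul(2, Rational(-1, 5)) = Rational(-2, 5))
p = Rational(6, 5) (p = Mul(Add(-4, 1), Rational(-2, 5)) = Mul(-3, Rational(-2, 5)) = Rational(6, 5) ≈ 1.2000)
Function('c')(L) = 1
Add(-1513, Mul(-1, Add(Function('c')(p), Mul(-1, 1702)))) = Add(-1513, Mul(-1, Add(1, Mul(-1, 1702)))) = Add(-1513, Mul(-1, Add(1, -1702))) = Add(-1513, Mul(-1, -1701)) = Add(-1513, 1701) = 188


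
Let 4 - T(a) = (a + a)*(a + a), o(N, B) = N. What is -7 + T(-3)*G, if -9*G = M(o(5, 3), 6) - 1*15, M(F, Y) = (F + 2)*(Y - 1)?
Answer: 577/9 ≈ 64.111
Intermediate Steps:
M(F, Y) = (-1 + Y)*(2 + F) (M(F, Y) = (2 + F)*(-1 + Y) = (-1 + Y)*(2 + F))
T(a) = 4 - 4*a**2 (T(a) = 4 - (a + a)*(a + a) = 4 - 2*a*2*a = 4 - 4*a**2)
G = -20/9 (G = -((-2 - 1*5 + 2*6 + 5*6) - 1*15)/9 = -((-2 - 5 + 12 + 30) - 15)/9 = -(35 - 15)/9 = -1/9*20 = -20/9 ≈ -2.2222)
-7 + T(-3)*G = -7 + (4 - 4*(-3)**2)*(-20/9) = -7 + (4 - 4*9)*(-20/9) = -7 + (4 - 36)*(-20/9) = -7 - 32*(-20/9) = -7 + 640/9 = 577/9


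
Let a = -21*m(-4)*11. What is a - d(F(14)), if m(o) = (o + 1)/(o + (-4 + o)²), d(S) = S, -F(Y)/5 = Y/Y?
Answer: 331/20 ≈ 16.550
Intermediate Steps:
F(Y) = -5 (F(Y) = -5*Y/Y = -5*1 = -5)
m(o) = (1 + o)/(o + (-4 + o)²)
a = 231/20 (a = -21*(1 - 4)/(-4 + (-4 - 4)²)*11 = -21*(-3)/(-4 + (-8)²)*11 = -21*(-3)/(-4 + 64)*11 = -21*(-3)/60*11 = -7*(-3)/20*11 = -21*(-1/20)*11 = (21/20)*11 = 231/20 ≈ 11.550)
a - d(F(14)) = 231/20 - 1*(-5) = 231/20 + 5 = 331/20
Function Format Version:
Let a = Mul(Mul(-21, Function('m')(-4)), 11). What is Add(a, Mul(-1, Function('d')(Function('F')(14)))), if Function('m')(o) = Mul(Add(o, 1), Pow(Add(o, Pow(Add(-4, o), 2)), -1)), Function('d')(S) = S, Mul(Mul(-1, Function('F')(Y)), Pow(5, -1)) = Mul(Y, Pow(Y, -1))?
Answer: Rational(331, 20) ≈ 16.550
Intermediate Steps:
Function('F')(Y) = -5 (Function('F')(Y) = Mul(-5, Mul(Y, Pow(Y, -1))) = Mul(-5, 1) = -5)
Function('m')(o) = Mul(Pow(Add(o, Pow(Add(-4, o), 2)), -1), Add(1, o)) (Function('m')(o) = Mul(Add(1, o), Pow(Add(o, Pow(Add(-4, o), 2)), -1)) = Mul(Pow(Add(o, Pow(Add(-4, o), 2)), -1), Add(1, o)))
a = Rational(231, 20) (a = Mul(Mul(-21, Mul(Pow(Add(-4, Pow(Add(-4, -4), 2)), -1), Add(1, -4))), 11) = Mul(Mul(-21, Mul(Pow(Add(-4, Pow(-8, 2)), -1), -3)), 11) = Mul(Mul(-21, Mul(Pow(Add(-4, 64), -1), -3)), 11) = Mul(Mul(-21, Mul(Pow(60, -1), -3)), 11) = Mul(Mul(-21, Mul(Rational(1, 60), -3)), 11) = Mul(Mul(-21, Rational(-1, 20)), 11) = Mul(Rational(21, 20), 11) = Rational(231, 20) ≈ 11.550)
Add(a, Mul(-1, Function('d')(Function('F')(14)))) = Add(Rational(231, 20), Mul(-1, -5)) = Add(Rational(231, 20), 5) = Rational(331, 20)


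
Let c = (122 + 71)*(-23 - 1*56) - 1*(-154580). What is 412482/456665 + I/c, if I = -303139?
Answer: -3520026823/2766456715 ≈ -1.2724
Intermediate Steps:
c = 139333 (c = 193*(-23 - 56) + 154580 = 193*(-79) + 154580 = -15247 + 154580 = 139333)
412482/456665 + I/c = 412482/456665 - 303139/139333 = 412482*(1/456665) - 303139*1/139333 = 17934/19855 - 303139/139333 = -3520026823/2766456715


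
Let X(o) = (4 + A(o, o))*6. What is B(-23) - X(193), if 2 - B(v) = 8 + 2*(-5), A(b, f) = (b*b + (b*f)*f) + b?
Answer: -43359014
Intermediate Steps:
A(b, f) = b + b**2 + b*f**2 (A(b, f) = (b**2 + b*f**2) + b = b + b**2 + b*f**2)
X(o) = 24 + 6*o*(1 + o + o**2) (X(o) = (4 + o*(1 + o + o**2))*6 = 24 + 6*o*(1 + o + o**2))
B(v) = 4 (B(v) = 2 - (8 + 2*(-5)) = 2 - (8 - 10) = 2 - 1*(-2) = 2 + 2 = 4)
B(-23) - X(193) = 4 - (24 + 6*193*(1 + 193 + 193**2)) = 4 - (24 + 6*193*(1 + 193 + 37249)) = 4 - (24 + 6*193*37443) = 4 - (24 + 43358994) = 4 - 1*43359018 = 4 - 43359018 = -43359014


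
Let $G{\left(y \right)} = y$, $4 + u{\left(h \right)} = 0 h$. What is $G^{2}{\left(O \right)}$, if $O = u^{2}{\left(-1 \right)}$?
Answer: $256$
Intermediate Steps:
$u{\left(h \right)} = -4$ ($u{\left(h \right)} = -4 + 0 h = -4 + 0 = -4$)
$O = 16$ ($O = \left(-4\right)^{2} = 16$)
$G^{2}{\left(O \right)} = 16^{2} = 256$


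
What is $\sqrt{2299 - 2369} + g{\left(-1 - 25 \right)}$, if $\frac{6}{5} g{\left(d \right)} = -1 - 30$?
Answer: $- \frac{155}{6} + i \sqrt{70} \approx -25.833 + 8.3666 i$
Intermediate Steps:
$g{\left(d \right)} = - \frac{155}{6}$ ($g{\left(d \right)} = \frac{5 \left(-1 - 30\right)}{6} = \frac{5}{6} \left(-31\right) = - \frac{155}{6}$)
$\sqrt{2299 - 2369} + g{\left(-1 - 25 \right)} = \sqrt{2299 - 2369} - \frac{155}{6} = \sqrt{-70} - \frac{155}{6} = i \sqrt{70} - \frac{155}{6} = - \frac{155}{6} + i \sqrt{70}$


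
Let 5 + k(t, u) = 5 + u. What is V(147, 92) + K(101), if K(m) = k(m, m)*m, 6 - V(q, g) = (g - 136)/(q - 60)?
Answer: 888053/87 ≈ 10208.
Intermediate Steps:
k(t, u) = u (k(t, u) = -5 + (5 + u) = u)
V(q, g) = 6 - (-136 + g)/(-60 + q) (V(q, g) = 6 - (g - 136)/(q - 60) = 6 - (-136 + g)/(-60 + q))
K(m) = m**2 (K(m) = m*m = m**2)
V(147, 92) + K(101) = (-224 - 1*92 + 6*147)/(-60 + 147) + 101**2 = (-224 - 92 + 882)/87 + 10201 = (1/87)*566 + 10201 = 566/87 + 10201 = 888053/87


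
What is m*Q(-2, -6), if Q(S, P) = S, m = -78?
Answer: 156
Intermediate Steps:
m*Q(-2, -6) = -78*(-2) = 156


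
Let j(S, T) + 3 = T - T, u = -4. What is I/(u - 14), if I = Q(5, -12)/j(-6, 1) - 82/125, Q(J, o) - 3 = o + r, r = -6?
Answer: -181/750 ≈ -0.24133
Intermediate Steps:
j(S, T) = -3 (j(S, T) = -3 + (T - T) = -3 + 0 = -3)
Q(J, o) = -3 + o (Q(J, o) = 3 + (o - 6) = 3 + (-6 + o) = -3 + o)
I = 543/125 (I = (-3 - 12)/(-3) - 82/125 = -15*(-⅓) - 82*1/125 = 5 - 82/125 = 543/125 ≈ 4.3440)
I/(u - 14) = 543/(125*(-4 - 14)) = (543/125)/(-18) = (543/125)*(-1/18) = -181/750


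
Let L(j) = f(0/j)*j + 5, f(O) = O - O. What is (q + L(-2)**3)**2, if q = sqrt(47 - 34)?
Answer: (125 + sqrt(13))**2 ≈ 16539.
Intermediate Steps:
f(O) = 0
L(j) = 5 (L(j) = 0*j + 5 = 0 + 5 = 5)
q = sqrt(13) ≈ 3.6056
(q + L(-2)**3)**2 = (sqrt(13) + 5**3)**2 = (sqrt(13) + 125)**2 = (125 + sqrt(13))**2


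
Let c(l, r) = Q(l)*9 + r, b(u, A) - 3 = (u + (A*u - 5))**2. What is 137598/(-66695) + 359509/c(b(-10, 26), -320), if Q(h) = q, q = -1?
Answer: -24022722497/21942655 ≈ -1094.8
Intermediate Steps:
b(u, A) = 3 + (-5 + u + A*u)**2 (b(u, A) = 3 + (u + (A*u - 5))**2 = 3 + (u + (-5 + A*u))**2 = 3 + (-5 + u + A*u)**2)
Q(h) = -1
c(l, r) = -9 + r (c(l, r) = -1*9 + r = -9 + r)
137598/(-66695) + 359509/c(b(-10, 26), -320) = 137598/(-66695) + 359509/(-9 - 320) = 137598*(-1/66695) + 359509/(-329) = -137598/66695 + 359509*(-1/329) = -137598/66695 - 359509/329 = -24022722497/21942655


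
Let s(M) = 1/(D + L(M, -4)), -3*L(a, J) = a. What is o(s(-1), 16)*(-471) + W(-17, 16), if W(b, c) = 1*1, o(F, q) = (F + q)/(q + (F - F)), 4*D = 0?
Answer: -8933/16 ≈ -558.31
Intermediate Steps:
L(a, J) = -a/3
D = 0 (D = (1/4)*0 = 0)
s(M) = -3/M (s(M) = 1/(0 - M/3) = 1/(-M/3) = -3/M)
o(F, q) = (F + q)/q (o(F, q) = (F + q)/(q + 0) = (F + q)/q)
W(b, c) = 1
o(s(-1), 16)*(-471) + W(-17, 16) = ((-3/(-1) + 16)/16)*(-471) + 1 = ((-3*(-1) + 16)/16)*(-471) + 1 = ((3 + 16)/16)*(-471) + 1 = ((1/16)*19)*(-471) + 1 = (19/16)*(-471) + 1 = -8949/16 + 1 = -8933/16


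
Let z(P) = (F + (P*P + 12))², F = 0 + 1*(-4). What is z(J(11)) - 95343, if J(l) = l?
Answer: -78702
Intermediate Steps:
F = -4 (F = 0 - 4 = -4)
z(P) = (8 + P²)² (z(P) = (-4 + (P*P + 12))² = (-4 + (P² + 12))² = (-4 + (12 + P²))² = (8 + P²)²)
z(J(11)) - 95343 = (8 + 11²)² - 95343 = (8 + 121)² - 95343 = 129² - 95343 = 16641 - 95343 = -78702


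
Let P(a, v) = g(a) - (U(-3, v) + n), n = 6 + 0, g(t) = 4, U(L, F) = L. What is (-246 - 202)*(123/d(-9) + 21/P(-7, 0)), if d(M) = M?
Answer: -9856/3 ≈ -3285.3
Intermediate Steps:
n = 6
P(a, v) = 1 (P(a, v) = 4 - (-3 + 6) = 4 - 1*3 = 4 - 3 = 1)
(-246 - 202)*(123/d(-9) + 21/P(-7, 0)) = (-246 - 202)*(123/(-9) + 21/1) = -448*(123*(-⅑) + 21*1) = -448*(-41/3 + 21) = -448*22/3 = -9856/3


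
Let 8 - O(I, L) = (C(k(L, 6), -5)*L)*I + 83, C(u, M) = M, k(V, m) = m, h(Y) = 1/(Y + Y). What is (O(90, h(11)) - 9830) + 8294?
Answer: -17496/11 ≈ -1590.5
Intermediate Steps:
h(Y) = 1/(2*Y)
O(I, L) = -75 + 5*I*L (O(I, L) = 8 - ((-5*L)*I + 83) = 8 - (-5*I*L + 83) = 8 - (83 - 5*I*L) = 8 + (-83 + 5*I*L) = -75 + 5*I*L)
(O(90, h(11)) - 9830) + 8294 = ((-75 + 5*90*((1/2)/11)) - 9830) + 8294 = ((-75 + 5*90*((1/2)*(1/11))) - 9830) + 8294 = ((-75 + 5*90*(1/22)) - 9830) + 8294 = ((-75 + 225/11) - 9830) + 8294 = (-600/11 - 9830) + 8294 = -108730/11 + 8294 = -17496/11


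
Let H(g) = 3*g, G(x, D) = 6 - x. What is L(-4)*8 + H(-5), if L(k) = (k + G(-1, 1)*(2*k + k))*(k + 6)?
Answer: -1423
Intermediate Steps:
L(k) = 22*k*(6 + k) (L(k) = (k + (6 - 1*(-1))*(2*k + k))*(k + 6) = (k + (6 + 1)*(3*k))*(6 + k) = (k + 7*(3*k))*(6 + k) = (k + 21*k)*(6 + k) = (22*k)*(6 + k) = 22*k*(6 + k))
L(-4)*8 + H(-5) = (22*(-4)*(6 - 4))*8 + 3*(-5) = (22*(-4)*2)*8 - 15 = -176*8 - 15 = -1408 - 15 = -1423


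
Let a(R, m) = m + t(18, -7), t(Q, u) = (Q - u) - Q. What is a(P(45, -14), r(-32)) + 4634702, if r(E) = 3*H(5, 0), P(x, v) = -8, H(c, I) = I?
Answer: 4634709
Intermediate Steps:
t(Q, u) = -u
r(E) = 0 (r(E) = 3*0 = 0)
a(R, m) = 7 + m (a(R, m) = m - 1*(-7) = m + 7 = 7 + m)
a(P(45, -14), r(-32)) + 4634702 = (7 + 0) + 4634702 = 7 + 4634702 = 4634709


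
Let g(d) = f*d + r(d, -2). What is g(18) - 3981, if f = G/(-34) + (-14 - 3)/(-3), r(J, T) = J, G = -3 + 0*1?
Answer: -65610/17 ≈ -3859.4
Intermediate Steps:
G = -3 (G = -3 + 0 = -3)
f = 587/102 (f = -3/(-34) + (-14 - 3)/(-3) = -3*(-1/34) - 17*(-⅓) = 3/34 + 17/3 = 587/102 ≈ 5.7549)
g(d) = 689*d/102 (g(d) = 587*d/102 + d = 689*d/102)
g(18) - 3981 = (689/102)*18 - 3981 = 2067/17 - 3981 = -65610/17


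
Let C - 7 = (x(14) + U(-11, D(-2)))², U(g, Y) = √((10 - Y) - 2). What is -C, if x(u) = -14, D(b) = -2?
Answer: -213 + 28*√10 ≈ -124.46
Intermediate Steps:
U(g, Y) = √(8 - Y)
C = 7 + (-14 + √10)² (C = 7 + (-14 + √(8 - 1*(-2)))² = 7 + (-14 + √(8 + 2))² = 7 + (-14 + √10)² ≈ 124.46)
-C = -(213 - 28*√10) = -213 + 28*√10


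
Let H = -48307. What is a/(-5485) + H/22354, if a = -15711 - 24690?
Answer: 638160059/122611690 ≈ 5.2047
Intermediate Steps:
a = -40401
a/(-5485) + H/22354 = -40401/(-5485) - 48307/22354 = -40401*(-1/5485) - 48307*1/22354 = 40401/5485 - 48307/22354 = 638160059/122611690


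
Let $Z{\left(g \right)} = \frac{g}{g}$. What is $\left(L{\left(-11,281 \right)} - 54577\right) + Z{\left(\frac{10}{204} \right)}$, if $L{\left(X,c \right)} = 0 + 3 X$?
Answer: $-54609$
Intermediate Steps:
$L{\left(X,c \right)} = 3 X$
$Z{\left(g \right)} = 1$
$\left(L{\left(-11,281 \right)} - 54577\right) + Z{\left(\frac{10}{204} \right)} = \left(3 \left(-11\right) - 54577\right) + 1 = \left(-33 - 54577\right) + 1 = -54610 + 1 = -54609$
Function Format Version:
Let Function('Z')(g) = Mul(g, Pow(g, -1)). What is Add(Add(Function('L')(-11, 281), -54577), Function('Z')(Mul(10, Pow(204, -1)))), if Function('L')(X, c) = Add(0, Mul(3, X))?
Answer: -54609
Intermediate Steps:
Function('L')(X, c) = Mul(3, X)
Function('Z')(g) = 1
Add(Add(Function('L')(-11, 281), -54577), Function('Z')(Mul(10, Pow(204, -1)))) = Add(Add(Mul(3, -11), -54577), 1) = Add(Add(-33, -54577), 1) = Add(-54610, 1) = -54609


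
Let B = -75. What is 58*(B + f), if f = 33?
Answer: -2436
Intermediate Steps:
58*(B + f) = 58*(-75 + 33) = 58*(-42) = -2436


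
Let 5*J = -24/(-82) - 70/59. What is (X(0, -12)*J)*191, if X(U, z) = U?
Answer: 0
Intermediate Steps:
J = -2162/12095 (J = (-24/(-82) - 70/59)/5 = (-24*(-1/82) - 70*1/59)/5 = (12/41 - 70/59)/5 = (⅕)*(-2162/2419) = -2162/12095 ≈ -0.17875)
(X(0, -12)*J)*191 = (0*(-2162/12095))*191 = 0*191 = 0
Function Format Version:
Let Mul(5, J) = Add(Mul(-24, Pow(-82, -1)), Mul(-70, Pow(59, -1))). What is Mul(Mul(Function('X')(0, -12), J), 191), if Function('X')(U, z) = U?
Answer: 0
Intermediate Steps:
J = Rational(-2162, 12095) (J = Mul(Rational(1, 5), Add(Mul(-24, Pow(-82, -1)), Mul(-70, Pow(59, -1)))) = Mul(Rational(1, 5), Add(Mul(-24, Rational(-1, 82)), Mul(-70, Rational(1, 59)))) = Mul(Rational(1, 5), Add(Rational(12, 41), Rational(-70, 59))) = Mul(Rational(1, 5), Rational(-2162, 2419)) = Rational(-2162, 12095) ≈ -0.17875)
Mul(Mul(Function('X')(0, -12), J), 191) = Mul(Mul(0, Rational(-2162, 12095)), 191) = Mul(0, 191) = 0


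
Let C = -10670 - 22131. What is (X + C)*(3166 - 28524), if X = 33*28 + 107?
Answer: 805623660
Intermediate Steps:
C = -32801
X = 1031 (X = 924 + 107 = 1031)
(X + C)*(3166 - 28524) = (1031 - 32801)*(3166 - 28524) = -31770*(-25358) = 805623660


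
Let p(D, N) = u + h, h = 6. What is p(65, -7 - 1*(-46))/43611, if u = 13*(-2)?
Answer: -20/43611 ≈ -0.00045860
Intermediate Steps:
u = -26
p(D, N) = -20 (p(D, N) = -26 + 6 = -20)
p(65, -7 - 1*(-46))/43611 = -20/43611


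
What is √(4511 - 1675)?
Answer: 2*√709 ≈ 53.254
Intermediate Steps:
√(4511 - 1675) = √2836 = 2*√709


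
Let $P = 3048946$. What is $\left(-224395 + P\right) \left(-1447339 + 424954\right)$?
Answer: $-2887778574135$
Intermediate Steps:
$\left(-224395 + P\right) \left(-1447339 + 424954\right) = \left(-224395 + 3048946\right) \left(-1447339 + 424954\right) = 2824551 \left(-1022385\right) = -2887778574135$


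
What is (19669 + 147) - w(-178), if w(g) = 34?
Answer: 19782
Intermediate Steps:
(19669 + 147) - w(-178) = (19669 + 147) - 1*34 = 19816 - 34 = 19782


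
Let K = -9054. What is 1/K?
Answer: -1/9054 ≈ -0.00011045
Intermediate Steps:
1/K = 1/(-9054) = -1/9054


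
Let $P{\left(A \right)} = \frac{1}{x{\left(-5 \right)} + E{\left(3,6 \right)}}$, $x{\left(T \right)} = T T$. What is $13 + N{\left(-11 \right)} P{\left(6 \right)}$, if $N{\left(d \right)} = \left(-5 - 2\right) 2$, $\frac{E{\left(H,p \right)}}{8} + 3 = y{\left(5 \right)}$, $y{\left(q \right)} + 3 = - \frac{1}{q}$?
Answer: $\frac{1669}{123} \approx 13.569$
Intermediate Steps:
$y{\left(q \right)} = -3 - \frac{1}{q}$
$E{\left(H,p \right)} = - \frac{248}{5}$ ($E{\left(H,p \right)} = -24 + 8 \left(-3 - \frac{1}{5}\right) = -24 + 8 \left(- \frac{16}{5}\right) = -24 - \frac{128}{5} = - \frac{248}{5}$)
$N{\left(d \right)} = -14$ ($N{\left(d \right)} = \left(-7\right) 2 = -14$)
$x{\left(T \right)} = T^{2}$
$P{\left(A \right)} = - \frac{5}{123}$ ($P{\left(A \right)} = \frac{1}{\left(-5\right)^{2} - \frac{248}{5}} = \frac{1}{25 - \frac{248}{5}} = \frac{1}{- \frac{123}{5}} = - \frac{5}{123}$)
$13 + N{\left(-11 \right)} P{\left(6 \right)} = 13 - - \frac{70}{123} = 13 + \frac{70}{123} = \frac{1669}{123}$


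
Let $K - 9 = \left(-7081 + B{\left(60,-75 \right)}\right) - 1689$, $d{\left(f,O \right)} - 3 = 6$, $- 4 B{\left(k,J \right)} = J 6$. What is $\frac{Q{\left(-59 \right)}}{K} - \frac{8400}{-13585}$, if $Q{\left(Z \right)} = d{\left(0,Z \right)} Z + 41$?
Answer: $\frac{647380}{959101} \approx 0.67499$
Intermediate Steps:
$B{\left(k,J \right)} = - \frac{3 J}{2}$ ($B{\left(k,J \right)} = - \frac{J 6}{4} = - \frac{6 J}{4} = - \frac{3 J}{2}$)
$d{\left(f,O \right)} = 9$ ($d{\left(f,O \right)} = 3 + 6 = 9$)
$Q{\left(Z \right)} = 41 + 9 Z$ ($Q{\left(Z \right)} = 9 Z + 41 = 41 + 9 Z$)
$K = - \frac{17297}{2}$ ($K = 9 - \frac{17315}{2} = - \frac{17297}{2} \approx -8648.5$)
$\frac{Q{\left(-59 \right)}}{K} - \frac{8400}{-13585} = \frac{41 + 9 \left(-59\right)}{- \frac{17297}{2}} - \frac{8400}{-13585} = \left(41 - 531\right) \left(- \frac{2}{17297}\right) - - \frac{1680}{2717} = \left(-490\right) \left(- \frac{2}{17297}\right) + \frac{1680}{2717} = \frac{20}{353} + \frac{1680}{2717} = \frac{647380}{959101}$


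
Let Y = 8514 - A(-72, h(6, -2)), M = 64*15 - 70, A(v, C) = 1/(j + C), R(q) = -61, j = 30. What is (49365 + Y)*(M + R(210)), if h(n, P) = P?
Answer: 1343486519/28 ≈ 4.7982e+7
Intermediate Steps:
A(v, C) = 1/(30 + C)
M = 890 (M = 960 - 70 = 890)
Y = 238391/28 (Y = 8514 - 1/(30 - 2) = 8514 - 1/28 = 238391/28 ≈ 8514.0)
(49365 + Y)*(M + R(210)) = (49365 + 238391/28)*(890 - 61) = (1620611/28)*829 = 1343486519/28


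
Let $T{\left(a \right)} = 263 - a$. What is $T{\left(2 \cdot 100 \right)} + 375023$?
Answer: $375086$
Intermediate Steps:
$T{\left(2 \cdot 100 \right)} + 375023 = \left(263 - 2 \cdot 100\right) + 375023 = \left(263 - 200\right) + 375023 = 63 + 375023 = 375086$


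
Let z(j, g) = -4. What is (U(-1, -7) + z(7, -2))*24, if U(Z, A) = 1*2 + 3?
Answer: 24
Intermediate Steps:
U(Z, A) = 5 (U(Z, A) = 2 + 3 = 5)
(U(-1, -7) + z(7, -2))*24 = (5 - 4)*24 = 1*24 = 24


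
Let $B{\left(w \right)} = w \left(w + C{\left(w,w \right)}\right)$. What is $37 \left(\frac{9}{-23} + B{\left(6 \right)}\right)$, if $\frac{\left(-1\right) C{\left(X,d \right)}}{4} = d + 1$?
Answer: $- \frac{112665}{23} \approx -4898.5$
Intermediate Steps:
$C{\left(X,d \right)} = -4 - 4 d$ ($C{\left(X,d \right)} = - 4 \left(d + 1\right) = - 4 \left(1 + d\right) = -4 - 4 d$)
$B{\left(w \right)} = w \left(-4 - 3 w\right)$ ($B{\left(w \right)} = w \left(w - \left(4 + 4 w\right)\right) = w \left(-4 - 3 w\right)$)
$37 \left(\frac{9}{-23} + B{\left(6 \right)}\right) = 37 \left(\frac{9}{-23} - 6 \left(4 + 3 \cdot 6\right)\right) = 37 \left(9 \left(- \frac{1}{23}\right) - 6 \left(4 + 18\right)\right) = 37 \left(- \frac{9}{23} - 6 \cdot 22\right) = 37 \left(- \frac{9}{23} - 132\right) = 37 \left(- \frac{3045}{23}\right) = - \frac{112665}{23}$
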